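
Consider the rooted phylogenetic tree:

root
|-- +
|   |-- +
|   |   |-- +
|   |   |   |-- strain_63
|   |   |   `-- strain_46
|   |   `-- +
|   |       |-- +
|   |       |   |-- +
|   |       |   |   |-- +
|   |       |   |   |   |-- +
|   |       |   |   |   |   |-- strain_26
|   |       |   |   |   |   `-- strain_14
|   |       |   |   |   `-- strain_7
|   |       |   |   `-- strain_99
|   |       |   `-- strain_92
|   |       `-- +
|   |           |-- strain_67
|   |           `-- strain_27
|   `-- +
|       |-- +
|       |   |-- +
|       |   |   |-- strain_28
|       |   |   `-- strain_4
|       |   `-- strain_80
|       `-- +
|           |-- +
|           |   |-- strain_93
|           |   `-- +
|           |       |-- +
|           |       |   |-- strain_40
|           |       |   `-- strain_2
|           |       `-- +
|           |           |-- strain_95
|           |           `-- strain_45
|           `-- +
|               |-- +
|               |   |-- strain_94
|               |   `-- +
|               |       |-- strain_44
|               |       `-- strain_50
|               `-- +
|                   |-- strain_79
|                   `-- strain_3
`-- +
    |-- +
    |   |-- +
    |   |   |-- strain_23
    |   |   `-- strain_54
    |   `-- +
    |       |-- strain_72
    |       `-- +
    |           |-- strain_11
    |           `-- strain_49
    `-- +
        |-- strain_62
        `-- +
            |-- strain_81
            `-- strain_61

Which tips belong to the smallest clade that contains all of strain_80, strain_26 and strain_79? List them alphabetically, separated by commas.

strain_14, strain_2, strain_26, strain_27, strain_28, strain_3, strain_4, strain_40, strain_44, strain_45, strain_46, strain_50, strain_63, strain_67, strain_7, strain_79, strain_80, strain_92, strain_93, strain_94, strain_95, strain_99

Tracing strain_80: it sits inside ((strain_28,strain_4),strain_80).
Tracing strain_26: it sits inside (strain_26,strain_14).
Tracing strain_79: it sits inside (strain_79,strain_3).
The smallest clade enclosing all 3 is (((strain_63,strain_46),(((((strain_26,strain_14),strain_7),strain_99),strain_92),(strain_67,strain_27))),(((strain_28,strain_4),strain_80),((strain_93,((strain_40,strain_2),(strain_95,strain_45))),((strain_94,(strain_44,strain_50)),(strain_79,strain_3))))); the answer is its 22 terminal taxa in alphabetical order.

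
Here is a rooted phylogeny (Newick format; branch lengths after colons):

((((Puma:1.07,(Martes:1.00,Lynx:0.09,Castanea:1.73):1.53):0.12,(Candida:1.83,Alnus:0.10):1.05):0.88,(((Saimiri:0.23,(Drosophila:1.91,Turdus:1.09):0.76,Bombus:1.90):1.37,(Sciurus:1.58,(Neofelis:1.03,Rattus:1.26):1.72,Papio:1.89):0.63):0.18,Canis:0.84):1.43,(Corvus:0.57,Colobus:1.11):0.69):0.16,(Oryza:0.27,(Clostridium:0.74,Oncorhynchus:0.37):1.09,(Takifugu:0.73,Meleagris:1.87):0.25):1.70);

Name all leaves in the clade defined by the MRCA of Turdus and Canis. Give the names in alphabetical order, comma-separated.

Tracing Turdus: it sits inside (Drosophila,Turdus).
Tracing Canis: it sits inside (((Saimiri,(Drosophila,Turdus),Bombus),(Sciurus,(Neofelis,Rattus),Papio)),Canis).
The smallest clade enclosing both is (((Saimiri,(Drosophila,Turdus),Bombus),(Sciurus,(Neofelis,Rattus),Papio)),Canis); the answer is its 9 terminal taxa in alphabetical order.

Bombus, Canis, Drosophila, Neofelis, Papio, Rattus, Saimiri, Sciurus, Turdus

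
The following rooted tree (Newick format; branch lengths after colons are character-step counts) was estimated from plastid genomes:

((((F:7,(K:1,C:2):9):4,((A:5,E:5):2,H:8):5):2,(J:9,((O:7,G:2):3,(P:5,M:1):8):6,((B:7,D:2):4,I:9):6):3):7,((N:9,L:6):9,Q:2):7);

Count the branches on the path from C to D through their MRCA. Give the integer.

The MRCA of C and D is the node subtending (((F,(K,C)),((A,E),H)),(J,((O,G),(P,M)),((B,D),I))).
From C up to that node: 4 branches. From D up to the same node: 4 branches. Total: 4 + 4 = 8.

8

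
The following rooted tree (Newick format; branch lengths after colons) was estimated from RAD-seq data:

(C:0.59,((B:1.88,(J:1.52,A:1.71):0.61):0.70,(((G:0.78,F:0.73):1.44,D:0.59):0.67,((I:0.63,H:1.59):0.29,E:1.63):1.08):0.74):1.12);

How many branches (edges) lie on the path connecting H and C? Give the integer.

6

The MRCA of H and C is the root of the tree.
From H up to that node: 5 branches. From C up to the same node: 1 branch. Total: 5 + 1 = 6.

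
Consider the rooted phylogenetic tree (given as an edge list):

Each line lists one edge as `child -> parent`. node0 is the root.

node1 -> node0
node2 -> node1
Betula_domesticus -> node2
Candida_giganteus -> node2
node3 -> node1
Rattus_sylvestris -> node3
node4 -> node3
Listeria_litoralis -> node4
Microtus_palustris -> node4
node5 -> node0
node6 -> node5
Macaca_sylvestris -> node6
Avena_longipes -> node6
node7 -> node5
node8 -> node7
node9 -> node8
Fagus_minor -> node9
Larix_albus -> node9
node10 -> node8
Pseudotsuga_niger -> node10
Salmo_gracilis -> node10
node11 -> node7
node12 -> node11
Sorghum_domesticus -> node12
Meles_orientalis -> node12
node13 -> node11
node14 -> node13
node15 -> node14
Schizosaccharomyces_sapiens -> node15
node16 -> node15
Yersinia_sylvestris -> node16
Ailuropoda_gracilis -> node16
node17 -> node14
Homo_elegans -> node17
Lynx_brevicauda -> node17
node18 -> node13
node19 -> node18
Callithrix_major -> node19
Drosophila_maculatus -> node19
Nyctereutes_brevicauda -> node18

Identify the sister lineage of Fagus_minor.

Larix_albus

Fagus_minor attaches to the tree at the node subtending (Fagus_minor,Larix_albus).
The other lineage descending from that same node — the sister group — is the single tip Larix_albus.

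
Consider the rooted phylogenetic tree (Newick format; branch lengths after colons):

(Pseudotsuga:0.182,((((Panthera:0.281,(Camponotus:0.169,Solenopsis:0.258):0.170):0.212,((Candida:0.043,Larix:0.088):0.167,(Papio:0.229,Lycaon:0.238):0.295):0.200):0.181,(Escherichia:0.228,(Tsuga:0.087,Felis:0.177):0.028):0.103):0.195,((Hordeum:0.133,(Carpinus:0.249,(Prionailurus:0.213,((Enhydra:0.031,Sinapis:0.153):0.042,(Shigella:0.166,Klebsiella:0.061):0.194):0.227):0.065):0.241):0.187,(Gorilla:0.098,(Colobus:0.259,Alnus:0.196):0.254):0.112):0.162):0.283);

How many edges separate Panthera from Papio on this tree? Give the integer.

The MRCA of Panthera and Papio is the node subtending ((Panthera,(Camponotus,Solenopsis)),((Candida,Larix),(Papio,Lycaon))).
From Panthera up to that node: 2 branches. From Papio up to the same node: 3 branches. Total: 2 + 3 = 5.

5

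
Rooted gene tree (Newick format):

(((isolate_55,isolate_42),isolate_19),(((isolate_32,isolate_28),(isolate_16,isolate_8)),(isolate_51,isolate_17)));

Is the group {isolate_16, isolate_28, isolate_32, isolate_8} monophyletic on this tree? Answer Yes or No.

The most recent common ancestor of these taxa subtends ((isolate_32,isolate_28),(isolate_16,isolate_8)).
That clade has exactly 4 tips — every listed taxon and nothing else — so the group is monophyletic.

Yes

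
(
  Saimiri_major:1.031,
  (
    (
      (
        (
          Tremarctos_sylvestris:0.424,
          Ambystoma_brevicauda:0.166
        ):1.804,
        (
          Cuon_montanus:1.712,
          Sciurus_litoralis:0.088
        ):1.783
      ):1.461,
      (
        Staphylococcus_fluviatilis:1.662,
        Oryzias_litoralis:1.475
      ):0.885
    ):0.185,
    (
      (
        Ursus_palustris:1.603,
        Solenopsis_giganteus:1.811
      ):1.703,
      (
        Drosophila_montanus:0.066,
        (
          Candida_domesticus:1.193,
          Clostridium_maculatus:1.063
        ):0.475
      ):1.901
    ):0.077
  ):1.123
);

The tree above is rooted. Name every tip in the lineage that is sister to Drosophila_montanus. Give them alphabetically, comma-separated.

Candida_domesticus, Clostridium_maculatus

Drosophila_montanus attaches to the tree at the node subtending (Drosophila_montanus,(Candida_domesticus,Clostridium_maculatus)).
The other lineage descending from that same node — the sister group — is (Candida_domesticus,Clostridium_maculatus); its 2 tips in alphabetical order are the answer.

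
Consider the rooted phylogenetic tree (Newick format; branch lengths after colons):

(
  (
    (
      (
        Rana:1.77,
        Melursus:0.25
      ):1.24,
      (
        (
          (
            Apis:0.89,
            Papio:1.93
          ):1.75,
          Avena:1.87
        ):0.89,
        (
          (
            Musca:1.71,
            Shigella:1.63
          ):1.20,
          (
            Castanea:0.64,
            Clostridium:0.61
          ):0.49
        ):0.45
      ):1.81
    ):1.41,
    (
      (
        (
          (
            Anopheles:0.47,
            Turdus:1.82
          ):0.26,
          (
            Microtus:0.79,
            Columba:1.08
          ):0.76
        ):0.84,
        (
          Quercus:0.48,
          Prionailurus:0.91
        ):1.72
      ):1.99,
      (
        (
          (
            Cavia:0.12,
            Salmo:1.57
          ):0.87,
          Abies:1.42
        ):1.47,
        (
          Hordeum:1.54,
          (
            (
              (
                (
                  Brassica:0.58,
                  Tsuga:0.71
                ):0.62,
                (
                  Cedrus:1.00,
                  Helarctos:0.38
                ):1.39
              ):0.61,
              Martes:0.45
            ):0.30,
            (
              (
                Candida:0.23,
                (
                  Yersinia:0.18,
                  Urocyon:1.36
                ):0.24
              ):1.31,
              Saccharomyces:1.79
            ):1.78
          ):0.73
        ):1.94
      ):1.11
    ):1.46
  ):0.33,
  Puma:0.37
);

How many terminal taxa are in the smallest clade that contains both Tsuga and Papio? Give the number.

The MRCA of Tsuga and Papio is the node subtending (((Rana,Melursus),(((Apis,Papio),Avena),((Musca,Shigella),(Castanea,Clostridium)))),((((Anopheles,Turdus),(Microtus,Columba)),(Quercus,Prionailurus)),(((Cavia,Salmo),Abies),(Hordeum,((((Brassica,Tsuga),(Cedrus,Helarctos)),Martes),((Candida,(Yersinia,Urocyon)),Saccharomyces)))))).
That clade contains 28 terminal taxa: Abies, Anopheles, Apis, Avena, Brassica, Candida, Castanea, Cavia, Cedrus, Clostridium, Columba, Helarctos, Hordeum, Martes, Melursus, Microtus, Musca, Papio, Prionailurus, Quercus, Rana, Saccharomyces, Salmo, Shigella, Tsuga, Turdus, Urocyon, Yersinia.

28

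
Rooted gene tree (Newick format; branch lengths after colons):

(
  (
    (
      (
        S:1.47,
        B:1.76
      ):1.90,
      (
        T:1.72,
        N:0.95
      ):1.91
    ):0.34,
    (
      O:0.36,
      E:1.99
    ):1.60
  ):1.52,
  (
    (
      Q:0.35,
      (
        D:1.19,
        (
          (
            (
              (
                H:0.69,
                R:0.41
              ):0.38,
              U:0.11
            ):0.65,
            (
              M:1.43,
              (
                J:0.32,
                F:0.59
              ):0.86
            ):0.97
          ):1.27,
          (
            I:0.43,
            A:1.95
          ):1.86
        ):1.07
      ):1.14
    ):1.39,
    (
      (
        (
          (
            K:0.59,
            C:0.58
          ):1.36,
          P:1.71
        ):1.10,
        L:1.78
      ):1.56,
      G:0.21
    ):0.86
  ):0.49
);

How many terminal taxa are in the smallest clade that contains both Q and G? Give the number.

15

The MRCA of Q and G is the node subtending ((Q,(D,((((H,R),U),(M,(J,F))),(I,A)))),((((K,C),P),L),G)).
That clade contains 15 terminal taxa: A, C, D, F, G, H, I, J, K, L, M, P, Q, R, U.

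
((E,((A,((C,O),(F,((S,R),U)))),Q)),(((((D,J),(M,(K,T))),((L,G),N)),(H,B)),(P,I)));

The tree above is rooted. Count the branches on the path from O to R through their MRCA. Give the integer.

The MRCA of O and R is the node subtending ((C,O),(F,((S,R),U))).
From O up to that node: 2 branches. From R up to the same node: 4 branches. Total: 2 + 4 = 6.

6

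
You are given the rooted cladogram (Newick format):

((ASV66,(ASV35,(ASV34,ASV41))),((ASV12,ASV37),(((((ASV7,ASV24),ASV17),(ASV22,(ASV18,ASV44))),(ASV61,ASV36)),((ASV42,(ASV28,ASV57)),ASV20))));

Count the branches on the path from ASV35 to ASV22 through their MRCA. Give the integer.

The MRCA of ASV35 and ASV22 is the root of the tree.
From ASV35 up to that node: 3 branches. From ASV22 up to the same node: 6 branches. Total: 3 + 6 = 9.

9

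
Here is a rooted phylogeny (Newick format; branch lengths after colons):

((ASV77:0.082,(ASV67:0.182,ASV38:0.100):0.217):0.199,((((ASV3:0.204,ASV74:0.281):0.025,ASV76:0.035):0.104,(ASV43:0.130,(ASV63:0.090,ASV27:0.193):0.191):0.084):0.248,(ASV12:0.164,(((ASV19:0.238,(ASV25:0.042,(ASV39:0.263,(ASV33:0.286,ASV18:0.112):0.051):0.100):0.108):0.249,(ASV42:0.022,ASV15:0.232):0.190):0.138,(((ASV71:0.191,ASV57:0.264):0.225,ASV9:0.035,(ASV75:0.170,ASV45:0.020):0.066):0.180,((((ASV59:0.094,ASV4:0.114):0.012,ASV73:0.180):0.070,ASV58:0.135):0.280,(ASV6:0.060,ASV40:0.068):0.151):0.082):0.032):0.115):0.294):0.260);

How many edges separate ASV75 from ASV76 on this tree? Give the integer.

The MRCA of ASV75 and ASV76 is the node subtending ((((ASV3,ASV74),ASV76),(ASV43,(ASV63,ASV27))),(ASV12,(((ASV19,(ASV25,(ASV39,(ASV33,ASV18)))),(ASV42,ASV15)),(((ASV71,ASV57),ASV9,(ASV75,ASV45)),((((ASV59,ASV4),ASV73),ASV58),(ASV6,ASV40)))))).
From ASV75 up to that node: 6 branches. From ASV76 up to the same node: 3 branches. Total: 6 + 3 = 9.

9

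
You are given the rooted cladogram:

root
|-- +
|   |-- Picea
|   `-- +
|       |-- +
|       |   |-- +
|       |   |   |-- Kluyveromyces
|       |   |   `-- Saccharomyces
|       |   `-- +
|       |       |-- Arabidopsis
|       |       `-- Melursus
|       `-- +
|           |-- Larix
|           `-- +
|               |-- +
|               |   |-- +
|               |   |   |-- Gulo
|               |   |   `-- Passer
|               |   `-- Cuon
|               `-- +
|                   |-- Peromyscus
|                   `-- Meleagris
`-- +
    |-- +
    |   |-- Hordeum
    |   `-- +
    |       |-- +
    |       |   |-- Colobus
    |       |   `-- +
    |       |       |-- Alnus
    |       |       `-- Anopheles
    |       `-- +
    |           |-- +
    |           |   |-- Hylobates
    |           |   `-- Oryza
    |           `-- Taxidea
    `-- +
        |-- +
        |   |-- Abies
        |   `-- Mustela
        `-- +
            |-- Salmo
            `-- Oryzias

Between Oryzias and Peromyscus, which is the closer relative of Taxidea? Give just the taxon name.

Oryzias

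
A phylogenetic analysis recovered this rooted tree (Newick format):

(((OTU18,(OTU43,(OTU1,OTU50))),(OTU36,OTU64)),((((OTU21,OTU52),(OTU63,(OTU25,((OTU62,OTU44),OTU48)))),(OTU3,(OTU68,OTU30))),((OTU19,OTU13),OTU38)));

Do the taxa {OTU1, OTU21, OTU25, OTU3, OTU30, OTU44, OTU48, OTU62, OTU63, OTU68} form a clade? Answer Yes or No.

The MRCA of the listed taxa is the root, so the smallest clade containing them is the whole tree.
That clade also contains OTU13, OTU18, OTU19, OTU36, OTU38, OTU43, OTU50, OTU52, OTU64, which are not in the proposed group, so the group is not monophyletic.

No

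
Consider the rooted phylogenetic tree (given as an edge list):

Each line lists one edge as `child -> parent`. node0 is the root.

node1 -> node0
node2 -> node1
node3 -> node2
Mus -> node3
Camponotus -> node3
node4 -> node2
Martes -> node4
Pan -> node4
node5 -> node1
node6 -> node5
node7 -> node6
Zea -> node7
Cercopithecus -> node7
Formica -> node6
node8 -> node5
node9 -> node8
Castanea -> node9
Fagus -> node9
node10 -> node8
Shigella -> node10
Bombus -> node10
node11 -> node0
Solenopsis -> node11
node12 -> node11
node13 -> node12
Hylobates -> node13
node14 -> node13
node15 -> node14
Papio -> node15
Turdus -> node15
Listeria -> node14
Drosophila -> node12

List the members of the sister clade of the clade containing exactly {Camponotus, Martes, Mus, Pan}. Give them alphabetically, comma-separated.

Bombus, Castanea, Cercopithecus, Fagus, Formica, Shigella, Zea

The clade containing exactly {Camponotus, Martes, Mus, Pan} attaches to the tree at the node subtending (((Mus,Camponotus),(Martes,Pan)),(((Zea,Cercopithecus),Formica),((Castanea,Fagus),(Shigella,Bombus)))).
The other lineage descending from that same node — the sister group — is (((Zea,Cercopithecus),Formica),((Castanea,Fagus),(Shigella,Bombus))); its 7 tips in alphabetical order are the answer.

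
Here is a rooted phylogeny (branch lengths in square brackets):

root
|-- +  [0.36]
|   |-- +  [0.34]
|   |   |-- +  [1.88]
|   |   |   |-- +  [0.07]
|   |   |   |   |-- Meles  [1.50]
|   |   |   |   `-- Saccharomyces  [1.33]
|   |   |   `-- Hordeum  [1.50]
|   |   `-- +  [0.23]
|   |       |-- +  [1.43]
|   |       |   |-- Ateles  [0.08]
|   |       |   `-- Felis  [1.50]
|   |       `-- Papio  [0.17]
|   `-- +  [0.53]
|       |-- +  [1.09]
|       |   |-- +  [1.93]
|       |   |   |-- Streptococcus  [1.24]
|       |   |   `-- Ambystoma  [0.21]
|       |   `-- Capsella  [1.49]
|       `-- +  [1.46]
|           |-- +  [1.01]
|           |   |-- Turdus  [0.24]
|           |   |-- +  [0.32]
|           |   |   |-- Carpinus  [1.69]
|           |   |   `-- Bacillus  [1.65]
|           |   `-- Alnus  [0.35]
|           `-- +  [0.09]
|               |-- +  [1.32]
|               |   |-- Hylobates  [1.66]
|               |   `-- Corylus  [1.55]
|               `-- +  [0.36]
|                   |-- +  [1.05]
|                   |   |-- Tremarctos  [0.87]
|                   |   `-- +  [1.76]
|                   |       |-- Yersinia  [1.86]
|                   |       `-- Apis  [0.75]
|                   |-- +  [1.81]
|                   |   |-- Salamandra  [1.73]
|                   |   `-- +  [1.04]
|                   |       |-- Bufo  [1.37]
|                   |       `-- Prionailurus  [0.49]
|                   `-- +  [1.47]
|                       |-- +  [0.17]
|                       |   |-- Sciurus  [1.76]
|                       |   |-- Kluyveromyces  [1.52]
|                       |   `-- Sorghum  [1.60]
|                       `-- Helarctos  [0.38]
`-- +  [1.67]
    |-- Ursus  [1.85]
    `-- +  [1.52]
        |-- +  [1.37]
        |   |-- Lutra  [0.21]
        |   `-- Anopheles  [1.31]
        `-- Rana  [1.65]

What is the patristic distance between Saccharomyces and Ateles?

5.02

The path runs Saccharomyces → … → MRCA → … → Ateles; the MRCA is the node subtending (((Meles,Saccharomyces),Hordeum),((Ateles,Felis),Papio)).
Branch lengths along that path: 1.33 + 0.07 + 1.88 + 0.23 + 1.43 + 0.08 = 5.02.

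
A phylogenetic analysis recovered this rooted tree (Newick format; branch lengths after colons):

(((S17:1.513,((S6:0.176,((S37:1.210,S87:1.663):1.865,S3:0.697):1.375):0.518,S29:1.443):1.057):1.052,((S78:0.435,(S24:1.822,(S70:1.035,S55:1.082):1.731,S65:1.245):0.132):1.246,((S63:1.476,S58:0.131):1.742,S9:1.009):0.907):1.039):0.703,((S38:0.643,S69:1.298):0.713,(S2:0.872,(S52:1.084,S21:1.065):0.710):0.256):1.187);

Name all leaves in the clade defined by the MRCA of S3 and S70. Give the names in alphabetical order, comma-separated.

S17, S24, S29, S3, S37, S55, S58, S6, S63, S65, S70, S78, S87, S9

Tracing S3: it sits inside ((S37,S87),S3).
Tracing S70: it sits inside (S70,S55).
The smallest clade enclosing both is ((S17,((S6,((S37,S87),S3)),S29)),((S78,(S24,(S70,S55),S65)),((S63,S58),S9))); the answer is its 14 terminal taxa in alphabetical order.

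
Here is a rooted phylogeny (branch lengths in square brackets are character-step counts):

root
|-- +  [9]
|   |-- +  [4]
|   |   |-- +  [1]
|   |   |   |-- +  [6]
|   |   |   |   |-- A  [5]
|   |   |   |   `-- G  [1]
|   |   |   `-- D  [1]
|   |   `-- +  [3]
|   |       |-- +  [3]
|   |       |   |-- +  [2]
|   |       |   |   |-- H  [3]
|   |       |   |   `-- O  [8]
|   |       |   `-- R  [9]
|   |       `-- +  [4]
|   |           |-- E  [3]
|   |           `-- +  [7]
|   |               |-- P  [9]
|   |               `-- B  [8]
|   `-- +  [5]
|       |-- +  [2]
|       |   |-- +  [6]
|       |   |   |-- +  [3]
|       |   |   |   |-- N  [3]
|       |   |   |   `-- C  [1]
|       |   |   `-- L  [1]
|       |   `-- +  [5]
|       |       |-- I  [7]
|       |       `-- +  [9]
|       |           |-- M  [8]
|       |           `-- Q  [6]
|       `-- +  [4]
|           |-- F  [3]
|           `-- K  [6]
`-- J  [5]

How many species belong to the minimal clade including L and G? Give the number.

The MRCA of L and G is the node subtending ((((A,G),D),(((H,O),R),(E,(P,B)))),((((N,C),L),(I,(M,Q))),(F,K))).
That clade contains 17 terminal taxa: A, B, C, D, E, F, G, H, I, K, L, M, N, O, P, Q, R.

17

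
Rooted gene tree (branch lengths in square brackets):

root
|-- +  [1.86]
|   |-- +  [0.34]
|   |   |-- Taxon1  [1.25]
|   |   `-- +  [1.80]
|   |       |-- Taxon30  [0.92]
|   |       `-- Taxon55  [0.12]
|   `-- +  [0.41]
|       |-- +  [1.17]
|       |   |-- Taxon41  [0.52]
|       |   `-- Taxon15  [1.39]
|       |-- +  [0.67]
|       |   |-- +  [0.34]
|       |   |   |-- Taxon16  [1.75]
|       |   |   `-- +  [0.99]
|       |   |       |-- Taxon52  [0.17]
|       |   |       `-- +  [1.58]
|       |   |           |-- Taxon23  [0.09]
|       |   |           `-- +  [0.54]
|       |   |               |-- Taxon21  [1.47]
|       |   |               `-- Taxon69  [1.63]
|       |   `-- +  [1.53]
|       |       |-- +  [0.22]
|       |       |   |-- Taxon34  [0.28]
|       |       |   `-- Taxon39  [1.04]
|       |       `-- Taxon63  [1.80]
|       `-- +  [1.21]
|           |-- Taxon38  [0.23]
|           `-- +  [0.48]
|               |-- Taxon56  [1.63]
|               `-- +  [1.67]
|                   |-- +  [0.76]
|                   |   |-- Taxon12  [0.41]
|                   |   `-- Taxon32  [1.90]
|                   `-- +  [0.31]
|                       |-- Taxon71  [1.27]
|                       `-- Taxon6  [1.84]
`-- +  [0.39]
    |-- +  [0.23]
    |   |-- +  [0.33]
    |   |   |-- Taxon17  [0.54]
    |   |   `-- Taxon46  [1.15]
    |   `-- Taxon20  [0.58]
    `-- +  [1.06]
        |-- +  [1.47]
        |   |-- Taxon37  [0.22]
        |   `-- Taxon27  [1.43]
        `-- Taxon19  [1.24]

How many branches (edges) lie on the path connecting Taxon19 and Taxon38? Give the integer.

7

The MRCA of Taxon19 and Taxon38 is the root of the tree.
From Taxon19 up to that node: 3 branches. From Taxon38 up to the same node: 4 branches. Total: 3 + 4 = 7.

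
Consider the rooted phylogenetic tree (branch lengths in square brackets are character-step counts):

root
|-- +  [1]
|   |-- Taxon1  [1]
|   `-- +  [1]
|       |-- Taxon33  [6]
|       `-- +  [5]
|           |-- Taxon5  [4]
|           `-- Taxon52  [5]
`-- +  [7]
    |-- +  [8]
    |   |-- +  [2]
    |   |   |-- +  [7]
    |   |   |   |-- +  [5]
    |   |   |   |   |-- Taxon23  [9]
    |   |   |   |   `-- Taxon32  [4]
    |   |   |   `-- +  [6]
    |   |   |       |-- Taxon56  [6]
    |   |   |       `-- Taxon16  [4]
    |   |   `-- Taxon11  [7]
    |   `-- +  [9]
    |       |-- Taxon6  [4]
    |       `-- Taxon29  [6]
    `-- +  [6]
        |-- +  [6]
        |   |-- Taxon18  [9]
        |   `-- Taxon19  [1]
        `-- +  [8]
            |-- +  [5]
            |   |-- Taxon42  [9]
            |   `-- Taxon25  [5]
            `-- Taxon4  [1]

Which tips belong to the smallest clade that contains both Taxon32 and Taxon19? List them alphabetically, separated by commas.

Taxon11, Taxon16, Taxon18, Taxon19, Taxon23, Taxon25, Taxon29, Taxon32, Taxon4, Taxon42, Taxon56, Taxon6

Tracing Taxon32: it sits inside (Taxon23,Taxon32).
Tracing Taxon19: it sits inside (Taxon18,Taxon19).
The smallest clade enclosing both is (((((Taxon23,Taxon32),(Taxon56,Taxon16)),Taxon11),(Taxon6,Taxon29)),((Taxon18,Taxon19),((Taxon42,Taxon25),Taxon4))); the answer is its 12 terminal taxa in alphabetical order.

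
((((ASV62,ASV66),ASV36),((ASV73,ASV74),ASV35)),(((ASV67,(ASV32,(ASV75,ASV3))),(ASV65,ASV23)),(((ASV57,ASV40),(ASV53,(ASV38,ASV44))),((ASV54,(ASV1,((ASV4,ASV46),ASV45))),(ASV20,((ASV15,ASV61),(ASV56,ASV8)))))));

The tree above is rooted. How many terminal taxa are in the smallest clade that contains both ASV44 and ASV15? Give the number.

15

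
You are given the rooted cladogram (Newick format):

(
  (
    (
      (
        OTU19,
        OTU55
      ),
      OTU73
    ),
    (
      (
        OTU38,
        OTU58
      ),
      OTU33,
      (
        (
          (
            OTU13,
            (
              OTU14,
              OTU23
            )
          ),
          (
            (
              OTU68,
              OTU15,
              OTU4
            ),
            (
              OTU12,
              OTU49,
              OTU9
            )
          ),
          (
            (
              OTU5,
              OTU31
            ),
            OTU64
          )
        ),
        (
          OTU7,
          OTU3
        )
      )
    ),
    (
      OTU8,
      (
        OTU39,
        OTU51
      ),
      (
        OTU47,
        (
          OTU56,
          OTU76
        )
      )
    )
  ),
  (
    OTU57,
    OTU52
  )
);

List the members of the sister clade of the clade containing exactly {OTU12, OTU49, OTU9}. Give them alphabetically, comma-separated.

OTU15, OTU4, OTU68

The clade containing exactly {OTU12, OTU49, OTU9} attaches to the tree at the node subtending ((OTU68,OTU15,OTU4),(OTU12,OTU49,OTU9)).
The other lineage descending from that same node — the sister group — is (OTU68,OTU15,OTU4); its 3 tips in alphabetical order are the answer.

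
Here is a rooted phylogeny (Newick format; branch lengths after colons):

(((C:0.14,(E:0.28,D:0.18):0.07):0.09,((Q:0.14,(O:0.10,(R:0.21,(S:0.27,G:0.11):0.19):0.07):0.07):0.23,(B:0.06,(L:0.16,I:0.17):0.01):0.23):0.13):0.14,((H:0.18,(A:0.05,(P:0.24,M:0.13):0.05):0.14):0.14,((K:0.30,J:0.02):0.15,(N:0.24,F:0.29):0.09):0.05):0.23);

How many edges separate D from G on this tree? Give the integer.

9

The MRCA of D and G is the node subtending ((C,(E,D)),((Q,(O,(R,(S,G)))),(B,(L,I)))).
From D up to that node: 3 branches. From G up to the same node: 6 branches. Total: 3 + 6 = 9.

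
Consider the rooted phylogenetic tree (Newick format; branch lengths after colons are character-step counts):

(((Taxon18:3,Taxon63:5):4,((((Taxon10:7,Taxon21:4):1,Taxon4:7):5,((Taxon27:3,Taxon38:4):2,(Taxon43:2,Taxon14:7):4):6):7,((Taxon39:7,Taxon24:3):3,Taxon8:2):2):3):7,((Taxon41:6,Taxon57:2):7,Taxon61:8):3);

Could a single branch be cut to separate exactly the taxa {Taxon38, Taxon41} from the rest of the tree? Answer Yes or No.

No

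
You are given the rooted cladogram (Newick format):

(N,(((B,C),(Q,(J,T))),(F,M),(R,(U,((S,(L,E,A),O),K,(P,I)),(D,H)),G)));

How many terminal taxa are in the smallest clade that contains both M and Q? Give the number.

20

The MRCA of M and Q is the node subtending (((B,C),(Q,(J,T))),(F,M),(R,(U,((S,(L,E,A),O),K,(P,I)),(D,H)),G)).
That clade contains 20 terminal taxa: A, B, C, D, E, F, G, H, I, J, K, L, M, O, P, Q, R, S, T, U.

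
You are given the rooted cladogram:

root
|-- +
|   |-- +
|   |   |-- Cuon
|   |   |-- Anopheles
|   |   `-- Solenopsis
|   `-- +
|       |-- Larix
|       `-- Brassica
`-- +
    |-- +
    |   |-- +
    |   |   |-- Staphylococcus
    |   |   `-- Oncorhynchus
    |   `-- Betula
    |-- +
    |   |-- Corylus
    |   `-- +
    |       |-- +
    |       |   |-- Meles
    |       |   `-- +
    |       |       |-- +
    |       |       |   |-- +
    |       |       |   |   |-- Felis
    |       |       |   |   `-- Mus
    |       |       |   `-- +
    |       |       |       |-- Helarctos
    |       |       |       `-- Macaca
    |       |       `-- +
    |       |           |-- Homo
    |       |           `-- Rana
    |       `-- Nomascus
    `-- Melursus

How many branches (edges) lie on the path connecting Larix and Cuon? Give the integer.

4

The MRCA of Larix and Cuon is the node subtending ((Cuon,Anopheles,Solenopsis),(Larix,Brassica)).
From Larix up to that node: 2 branches. From Cuon up to the same node: 2 branches. Total: 2 + 2 = 4.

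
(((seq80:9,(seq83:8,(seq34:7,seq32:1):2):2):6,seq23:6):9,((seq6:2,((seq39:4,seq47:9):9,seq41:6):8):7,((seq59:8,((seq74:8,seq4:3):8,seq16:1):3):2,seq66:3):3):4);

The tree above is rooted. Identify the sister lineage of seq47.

seq39

seq47 attaches to the tree at the node subtending (seq39,seq47).
The other lineage descending from that same node — the sister group — is the single tip seq39.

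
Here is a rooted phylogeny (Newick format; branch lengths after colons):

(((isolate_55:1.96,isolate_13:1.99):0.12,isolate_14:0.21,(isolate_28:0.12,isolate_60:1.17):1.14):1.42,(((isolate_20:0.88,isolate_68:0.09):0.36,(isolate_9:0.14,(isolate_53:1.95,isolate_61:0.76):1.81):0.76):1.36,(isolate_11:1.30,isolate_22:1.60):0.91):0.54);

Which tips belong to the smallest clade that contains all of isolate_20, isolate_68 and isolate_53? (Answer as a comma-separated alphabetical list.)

Tracing isolate_20: it sits inside (isolate_20,isolate_68).
Tracing isolate_68: it sits inside (isolate_20,isolate_68).
Tracing isolate_53: it sits inside (isolate_53,isolate_61).
The smallest clade enclosing all 3 is ((isolate_20,isolate_68),(isolate_9,(isolate_53,isolate_61))); the answer is its 5 terminal taxa in alphabetical order.

isolate_20, isolate_53, isolate_61, isolate_68, isolate_9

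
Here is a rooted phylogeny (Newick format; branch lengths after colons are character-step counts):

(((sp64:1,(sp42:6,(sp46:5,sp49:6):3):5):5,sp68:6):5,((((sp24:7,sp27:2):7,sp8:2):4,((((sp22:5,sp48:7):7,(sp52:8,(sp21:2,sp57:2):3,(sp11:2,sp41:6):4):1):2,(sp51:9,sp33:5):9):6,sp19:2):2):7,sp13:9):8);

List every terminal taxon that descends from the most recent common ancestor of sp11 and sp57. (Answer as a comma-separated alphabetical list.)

Tracing sp11: it sits inside (sp11,sp41).
Tracing sp57: it sits inside (sp21,sp57).
The smallest clade enclosing both is (sp52,(sp21,sp57),(sp11,sp41)); the answer is its 5 terminal taxa in alphabetical order.

sp11, sp21, sp41, sp52, sp57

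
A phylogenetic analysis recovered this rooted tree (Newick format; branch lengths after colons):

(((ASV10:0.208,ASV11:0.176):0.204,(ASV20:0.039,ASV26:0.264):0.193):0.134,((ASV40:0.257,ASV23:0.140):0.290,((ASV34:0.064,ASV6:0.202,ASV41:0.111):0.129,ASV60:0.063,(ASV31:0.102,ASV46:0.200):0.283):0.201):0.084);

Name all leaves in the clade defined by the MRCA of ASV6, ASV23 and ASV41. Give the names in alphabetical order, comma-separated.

ASV23, ASV31, ASV34, ASV40, ASV41, ASV46, ASV6, ASV60

Tracing ASV6: it sits inside (ASV34,ASV6,ASV41).
Tracing ASV23: it sits inside (ASV40,ASV23).
Tracing ASV41: it sits inside (ASV34,ASV6,ASV41).
The smallest clade enclosing all 3 is ((ASV40,ASV23),((ASV34,ASV6,ASV41),ASV60,(ASV31,ASV46))); the answer is its 8 terminal taxa in alphabetical order.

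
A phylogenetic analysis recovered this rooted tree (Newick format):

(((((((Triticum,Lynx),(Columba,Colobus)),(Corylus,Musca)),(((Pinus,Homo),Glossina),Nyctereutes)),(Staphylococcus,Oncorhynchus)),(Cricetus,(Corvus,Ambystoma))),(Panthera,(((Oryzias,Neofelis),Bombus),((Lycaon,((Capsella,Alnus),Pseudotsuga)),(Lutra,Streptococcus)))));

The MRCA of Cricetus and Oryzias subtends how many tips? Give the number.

The MRCA of Cricetus and Oryzias is the root, so the clade is the entire tree.
That clade contains 25 terminal taxa: Alnus, Ambystoma, Bombus, Capsella, Colobus, Columba, Corvus, Corylus, Cricetus, Glossina, Homo, Lutra, Lycaon, Lynx, Musca, Neofelis, Nyctereutes, Oncorhynchus, Oryzias, Panthera, Pinus, Pseudotsuga, Staphylococcus, Streptococcus, Triticum.

25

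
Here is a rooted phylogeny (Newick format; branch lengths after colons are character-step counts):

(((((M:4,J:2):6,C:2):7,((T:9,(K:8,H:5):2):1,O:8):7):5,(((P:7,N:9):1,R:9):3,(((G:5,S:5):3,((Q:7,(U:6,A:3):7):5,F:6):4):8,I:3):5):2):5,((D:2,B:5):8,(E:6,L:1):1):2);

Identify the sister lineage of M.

M attaches to the tree at the node subtending (M,J).
The other lineage descending from that same node — the sister group — is the single tip J.

J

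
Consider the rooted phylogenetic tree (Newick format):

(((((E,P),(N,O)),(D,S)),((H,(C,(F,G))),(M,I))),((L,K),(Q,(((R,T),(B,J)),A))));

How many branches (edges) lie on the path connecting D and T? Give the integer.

The MRCA of D and T is the root of the tree.
From D up to that node: 4 branches. From T up to the same node: 6 branches. Total: 4 + 6 = 10.

10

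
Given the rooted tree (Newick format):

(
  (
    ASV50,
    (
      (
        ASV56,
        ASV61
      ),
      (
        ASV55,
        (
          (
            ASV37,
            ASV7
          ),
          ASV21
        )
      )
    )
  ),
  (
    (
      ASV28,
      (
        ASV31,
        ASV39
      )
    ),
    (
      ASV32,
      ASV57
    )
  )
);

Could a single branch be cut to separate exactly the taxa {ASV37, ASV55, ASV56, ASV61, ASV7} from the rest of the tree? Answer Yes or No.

No

The MRCA of the listed taxa subtends ((ASV56,ASV61),(ASV55,((ASV37,ASV7),ASV21))).
That clade also contains ASV21, which is not in the proposed group, so the group is not monophyletic.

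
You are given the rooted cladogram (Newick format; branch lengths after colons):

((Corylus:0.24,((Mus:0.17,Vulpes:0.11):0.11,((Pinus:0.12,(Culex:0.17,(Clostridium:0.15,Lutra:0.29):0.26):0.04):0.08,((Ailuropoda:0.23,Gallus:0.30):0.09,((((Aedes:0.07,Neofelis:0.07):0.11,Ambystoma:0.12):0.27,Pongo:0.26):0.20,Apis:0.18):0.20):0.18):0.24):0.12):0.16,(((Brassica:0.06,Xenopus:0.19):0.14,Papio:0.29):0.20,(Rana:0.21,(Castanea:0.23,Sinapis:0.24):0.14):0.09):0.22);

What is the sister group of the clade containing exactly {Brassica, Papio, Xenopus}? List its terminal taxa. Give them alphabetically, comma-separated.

Castanea, Rana, Sinapis

The clade containing exactly {Brassica, Papio, Xenopus} attaches to the tree at the node subtending (((Brassica,Xenopus),Papio),(Rana,(Castanea,Sinapis))).
The other lineage descending from that same node — the sister group — is (Rana,(Castanea,Sinapis)); its 3 tips in alphabetical order are the answer.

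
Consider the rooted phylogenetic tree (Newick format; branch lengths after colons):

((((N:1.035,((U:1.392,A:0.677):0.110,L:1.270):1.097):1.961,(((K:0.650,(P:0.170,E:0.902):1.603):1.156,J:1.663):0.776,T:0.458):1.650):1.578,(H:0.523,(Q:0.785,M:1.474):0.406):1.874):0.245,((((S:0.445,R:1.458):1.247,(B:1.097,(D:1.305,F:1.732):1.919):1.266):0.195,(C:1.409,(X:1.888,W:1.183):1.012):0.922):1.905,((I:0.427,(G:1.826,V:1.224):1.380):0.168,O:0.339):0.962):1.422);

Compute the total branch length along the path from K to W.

12.499

The path runs K → … → MRCA → … → W; the MRCA is the root of the tree.
Branch lengths along that path: 0.650 + 1.156 + 0.776 + 1.650 + 1.578 + 0.245 + 1.422 + 1.905 + 0.922 + 1.012 + 1.183 = 12.499.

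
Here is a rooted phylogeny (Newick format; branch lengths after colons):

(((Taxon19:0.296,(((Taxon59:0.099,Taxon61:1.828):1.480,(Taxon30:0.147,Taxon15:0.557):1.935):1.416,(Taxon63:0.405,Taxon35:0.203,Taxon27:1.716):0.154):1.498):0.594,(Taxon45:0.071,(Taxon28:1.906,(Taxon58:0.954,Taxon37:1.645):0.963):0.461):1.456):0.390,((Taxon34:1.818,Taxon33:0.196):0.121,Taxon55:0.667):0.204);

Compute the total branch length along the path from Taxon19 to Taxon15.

5.702

The path runs Taxon19 → … → MRCA → … → Taxon15; the MRCA is the node subtending (Taxon19,(((Taxon59,Taxon61),(Taxon30,Taxon15)),(Taxon63,Taxon35,Taxon27))).
Branch lengths along that path: 0.296 + 1.498 + 1.416 + 1.935 + 0.557 = 5.702.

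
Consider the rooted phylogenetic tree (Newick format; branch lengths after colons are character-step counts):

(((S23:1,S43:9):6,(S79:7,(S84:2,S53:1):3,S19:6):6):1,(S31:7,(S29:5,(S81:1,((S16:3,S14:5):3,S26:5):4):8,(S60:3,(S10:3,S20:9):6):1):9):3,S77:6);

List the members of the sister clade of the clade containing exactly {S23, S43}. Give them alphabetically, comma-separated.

S19, S53, S79, S84

The clade containing exactly {S23, S43} attaches to the tree at the node subtending ((S23,S43),(S79,(S84,S53),S19)).
The other lineage descending from that same node — the sister group — is (S79,(S84,S53),S19); its 4 tips in alphabetical order are the answer.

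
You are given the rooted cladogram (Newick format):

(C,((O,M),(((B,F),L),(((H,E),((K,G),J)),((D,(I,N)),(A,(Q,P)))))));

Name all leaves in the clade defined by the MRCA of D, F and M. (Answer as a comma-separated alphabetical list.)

A, B, D, E, F, G, H, I, J, K, L, M, N, O, P, Q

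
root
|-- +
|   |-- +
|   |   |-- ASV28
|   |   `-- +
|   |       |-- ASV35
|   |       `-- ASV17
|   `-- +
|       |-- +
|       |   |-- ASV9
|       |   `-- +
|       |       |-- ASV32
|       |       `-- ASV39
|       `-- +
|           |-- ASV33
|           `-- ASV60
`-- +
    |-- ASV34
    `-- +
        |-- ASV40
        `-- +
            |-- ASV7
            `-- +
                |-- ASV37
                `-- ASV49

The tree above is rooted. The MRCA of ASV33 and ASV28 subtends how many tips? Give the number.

The MRCA of ASV33 and ASV28 is the node subtending ((ASV28,(ASV35,ASV17)),((ASV9,(ASV32,ASV39)),(ASV33,ASV60))).
That clade contains 8 terminal taxa: ASV17, ASV28, ASV32, ASV33, ASV35, ASV39, ASV60, ASV9.

8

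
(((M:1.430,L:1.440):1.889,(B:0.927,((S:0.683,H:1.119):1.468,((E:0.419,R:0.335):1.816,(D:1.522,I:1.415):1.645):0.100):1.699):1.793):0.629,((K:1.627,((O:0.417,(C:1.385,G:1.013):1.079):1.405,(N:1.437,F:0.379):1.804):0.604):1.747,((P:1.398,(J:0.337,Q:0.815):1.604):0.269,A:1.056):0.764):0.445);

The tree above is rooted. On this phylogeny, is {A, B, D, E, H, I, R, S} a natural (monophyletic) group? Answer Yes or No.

The MRCA of the listed taxa is the root, so the smallest clade containing them is the whole tree.
That clade also contains C, F, G, J, K, L, M, N, O, P, Q, which are not in the proposed group, so the group is not monophyletic.

No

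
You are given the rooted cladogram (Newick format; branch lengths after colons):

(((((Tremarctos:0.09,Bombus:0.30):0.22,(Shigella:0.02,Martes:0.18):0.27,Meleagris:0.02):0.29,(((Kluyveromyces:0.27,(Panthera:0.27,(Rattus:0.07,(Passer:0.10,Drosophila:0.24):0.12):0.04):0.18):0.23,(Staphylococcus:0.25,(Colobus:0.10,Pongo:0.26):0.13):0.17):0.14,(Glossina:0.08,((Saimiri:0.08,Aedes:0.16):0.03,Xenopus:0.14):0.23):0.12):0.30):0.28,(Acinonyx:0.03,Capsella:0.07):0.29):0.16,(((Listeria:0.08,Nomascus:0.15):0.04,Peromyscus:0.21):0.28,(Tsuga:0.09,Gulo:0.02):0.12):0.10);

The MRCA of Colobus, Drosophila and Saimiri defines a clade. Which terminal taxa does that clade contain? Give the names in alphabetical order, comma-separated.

Aedes, Colobus, Drosophila, Glossina, Kluyveromyces, Panthera, Passer, Pongo, Rattus, Saimiri, Staphylococcus, Xenopus

Tracing Colobus: it sits inside (Colobus,Pongo).
Tracing Drosophila: it sits inside (Passer,Drosophila).
Tracing Saimiri: it sits inside (Saimiri,Aedes).
The smallest clade enclosing all 3 is (((Kluyveromyces,(Panthera,(Rattus,(Passer,Drosophila)))),(Staphylococcus,(Colobus,Pongo))),(Glossina,((Saimiri,Aedes),Xenopus))); the answer is its 12 terminal taxa in alphabetical order.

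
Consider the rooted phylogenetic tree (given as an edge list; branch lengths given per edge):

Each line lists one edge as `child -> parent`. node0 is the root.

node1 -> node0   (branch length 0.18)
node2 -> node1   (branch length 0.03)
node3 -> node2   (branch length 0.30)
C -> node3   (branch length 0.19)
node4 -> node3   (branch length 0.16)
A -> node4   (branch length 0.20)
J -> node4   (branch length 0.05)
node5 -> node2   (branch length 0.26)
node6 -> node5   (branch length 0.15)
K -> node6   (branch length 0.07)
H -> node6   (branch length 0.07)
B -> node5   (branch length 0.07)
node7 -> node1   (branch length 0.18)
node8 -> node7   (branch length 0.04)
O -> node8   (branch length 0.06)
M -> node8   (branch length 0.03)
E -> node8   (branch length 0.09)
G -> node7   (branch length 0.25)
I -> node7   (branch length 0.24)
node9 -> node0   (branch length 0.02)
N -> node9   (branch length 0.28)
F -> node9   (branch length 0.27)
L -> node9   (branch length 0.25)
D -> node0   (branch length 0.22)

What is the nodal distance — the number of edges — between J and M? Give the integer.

The MRCA of J and M is the node subtending (((C,(A,J)),((K,H),B)),((O,M,E),G,I)).
From J up to that node: 4 branches. From M up to the same node: 3 branches. Total: 4 + 3 = 7.

7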